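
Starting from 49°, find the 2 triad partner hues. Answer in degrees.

169° and 289°

A triad places three hues 120° apart.
49 + 120 = 169°
49 + 240 = 289°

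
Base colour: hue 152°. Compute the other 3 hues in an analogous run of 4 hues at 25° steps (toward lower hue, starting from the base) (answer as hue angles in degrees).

127°, 102°, 77°

152 − 25 = 127°
152 − 50 = 102°
152 − 75 = 77°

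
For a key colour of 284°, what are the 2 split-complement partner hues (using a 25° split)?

Split-complementary hues sit 25° either side of the complement.
Complement of 284°: 284 + 180 = 464 → 464 − 360 = 104°
104 − 25 = 79°
104 + 25 = 129°

79° and 129°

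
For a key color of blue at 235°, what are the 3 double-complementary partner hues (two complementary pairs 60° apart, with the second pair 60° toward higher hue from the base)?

295°, 55°, 115°

A rectangular tetradic uses two complementary pairs 60° apart: offsets 0°, 60°, 180°, 240°.
235 + 60 = 295°
235 + 180 = 415 → 415 − 360 = 55°
235 + 240 = 475 → 475 − 360 = 115°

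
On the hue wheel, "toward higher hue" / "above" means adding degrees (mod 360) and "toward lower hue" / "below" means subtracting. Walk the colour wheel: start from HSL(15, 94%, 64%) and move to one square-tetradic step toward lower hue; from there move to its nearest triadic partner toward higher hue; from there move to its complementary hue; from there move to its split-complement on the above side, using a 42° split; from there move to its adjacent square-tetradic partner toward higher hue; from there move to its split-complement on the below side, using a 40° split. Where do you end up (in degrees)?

317°

15 − 90 = -75 → -75 + 360 = 285°   (square ↓)
285 + 120 = 405 → 405 − 360 = 45°   (triadic ↑)
45 + 180 = 225°   (complement)
225 + 222 = 447 → 447 − 360 = 87°   (split-comp 42° ↑)
87 + 90 = 177°   (square ↑)
177 + 140 = 317°   (split-comp 40° ↓)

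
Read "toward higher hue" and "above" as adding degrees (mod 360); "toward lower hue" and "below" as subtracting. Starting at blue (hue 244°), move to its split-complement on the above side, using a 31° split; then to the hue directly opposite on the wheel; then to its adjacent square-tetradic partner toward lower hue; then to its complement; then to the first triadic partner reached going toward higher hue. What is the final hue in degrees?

244 + 211 = 455 → 455 − 360 = 95°   (split-comp 31° ↑)
95 + 180 = 275°   (complement)
275 − 90 = 185°   (square ↓)
185 + 180 = 365 → 365 − 360 = 5°   (complement)
5 + 120 = 125°   (triadic ↑)

125°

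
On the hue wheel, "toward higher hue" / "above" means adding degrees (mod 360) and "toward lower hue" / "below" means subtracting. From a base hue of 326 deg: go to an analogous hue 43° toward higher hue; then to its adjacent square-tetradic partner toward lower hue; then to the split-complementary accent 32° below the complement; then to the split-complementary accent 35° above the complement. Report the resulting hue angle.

282°

326 + 43 = 369 → 369 − 360 = 9°   (analog 43° ↑)
9 − 90 = -81 → -81 + 360 = 279°   (square ↓)
279 + 148 = 427 → 427 − 360 = 67°   (split-comp 32° ↓)
67 + 215 = 282°   (split-comp 35° ↑)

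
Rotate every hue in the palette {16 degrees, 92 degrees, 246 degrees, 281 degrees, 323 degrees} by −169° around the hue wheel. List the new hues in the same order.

16 − 169 = -153 → -153 + 360 = 207°
92 − 169 = -77 → -77 + 360 = 283°
246 − 169 = 77°
281 − 169 = 112°
323 − 169 = 154°

207°, 283°, 77°, 112°, 154°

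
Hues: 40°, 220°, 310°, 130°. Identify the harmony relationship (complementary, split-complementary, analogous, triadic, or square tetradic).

Sort the hues: 40°, 130°, 220°, 310°.
Successive gaps around the wheel: 90°, 90°, 90°, 90°.
Four hues every 90° form a square tetradic scheme.

square tetradic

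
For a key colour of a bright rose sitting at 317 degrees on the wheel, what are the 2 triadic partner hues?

A triad places three hues 120° apart.
317 + 120 = 437 → 437 − 360 = 77°
317 + 240 = 557 → 557 − 360 = 197°

77° and 197°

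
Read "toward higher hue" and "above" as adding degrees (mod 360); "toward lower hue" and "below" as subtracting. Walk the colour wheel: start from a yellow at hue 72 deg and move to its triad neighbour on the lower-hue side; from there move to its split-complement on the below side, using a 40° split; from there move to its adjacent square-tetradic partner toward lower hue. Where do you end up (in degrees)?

2°

−120° (triadic ↓): 72 − 120 = -48 → -48 + 360 = 312°
+140° (split-comp 40° ↓): 312 + 140 = 452 → 452 − 360 = 92°
−90° (square ↓): 92 − 90 = 2°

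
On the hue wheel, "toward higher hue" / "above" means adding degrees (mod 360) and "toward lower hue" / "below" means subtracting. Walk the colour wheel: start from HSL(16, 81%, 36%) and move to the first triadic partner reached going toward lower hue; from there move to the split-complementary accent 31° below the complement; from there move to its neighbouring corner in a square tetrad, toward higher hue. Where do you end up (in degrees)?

135°

−120° (triadic ↓): 16 − 120 = -104 → -104 + 360 = 256°
+149° (split-comp 31° ↓): 256 + 149 = 405 → 405 − 360 = 45°
+90° (square ↑): 45 + 90 = 135°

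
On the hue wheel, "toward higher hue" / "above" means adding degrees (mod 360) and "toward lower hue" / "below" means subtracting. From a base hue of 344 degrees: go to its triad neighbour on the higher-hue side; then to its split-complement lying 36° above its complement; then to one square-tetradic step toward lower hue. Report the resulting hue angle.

230°

+120° (triadic ↑): 344 + 120 = 464 → 464 − 360 = 104°
+216° (split-comp 36° ↑): 104 + 216 = 320°
−90° (square ↓): 320 − 90 = 230°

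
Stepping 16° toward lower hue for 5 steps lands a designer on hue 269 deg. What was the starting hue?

349°

5 steps of 16° (toward lower hue) give a net shift of −80°.
Start = end − shift: 269 + 80 = 349°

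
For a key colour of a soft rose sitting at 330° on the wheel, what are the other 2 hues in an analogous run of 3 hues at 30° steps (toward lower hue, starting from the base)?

300° and 270°

Analogous hues sit every 30° along the wheel.
330 − 30 = 300°
330 − 60 = 270°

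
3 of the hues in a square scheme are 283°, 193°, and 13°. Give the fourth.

A square tetradic scheme places four hues every 90°.
The full set through 13° is {13°, 103°, 193°, 283°}.
Given {13°, 193°, 283°}, the missing hue is 103°.

103°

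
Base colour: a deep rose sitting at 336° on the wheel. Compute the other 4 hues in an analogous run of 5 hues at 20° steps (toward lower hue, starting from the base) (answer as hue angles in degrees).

316°, 296°, 276°, 256°

Analogous hues sit every 20° along the wheel.
336 − 20 = 316°
336 − 40 = 296°
336 − 60 = 276°
336 − 80 = 256°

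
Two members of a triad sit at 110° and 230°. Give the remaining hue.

A triad spaces three hues 120° apart.
The full set is {110°, 230°, 350°}.

350°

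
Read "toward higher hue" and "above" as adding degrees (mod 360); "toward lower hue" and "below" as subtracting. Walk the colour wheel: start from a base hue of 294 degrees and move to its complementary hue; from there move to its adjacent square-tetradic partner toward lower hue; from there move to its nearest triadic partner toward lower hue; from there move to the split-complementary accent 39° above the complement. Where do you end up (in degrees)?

294 + 180 = 474 → 474 − 360 = 114°   (complement)
114 − 90 = 24°   (square ↓)
24 − 120 = -96 → -96 + 360 = 264°   (triadic ↓)
264 + 219 = 483 → 483 − 360 = 123°   (split-comp 39° ↑)

123°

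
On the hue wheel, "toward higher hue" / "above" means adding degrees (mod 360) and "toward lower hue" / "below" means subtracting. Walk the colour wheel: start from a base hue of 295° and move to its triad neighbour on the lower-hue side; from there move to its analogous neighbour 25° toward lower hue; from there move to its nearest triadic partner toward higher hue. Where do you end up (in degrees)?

−120° (triadic ↓): 295 − 120 = 175°
−25° (analog 25° ↓): 175 − 25 = 150°
+120° (triadic ↑): 150 + 120 = 270°

270°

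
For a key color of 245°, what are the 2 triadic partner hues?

5° and 125°

A triad places three hues 120° apart.
245 + 120 = 365 → 365 − 360 = 5°
245 + 240 = 485 → 485 − 360 = 125°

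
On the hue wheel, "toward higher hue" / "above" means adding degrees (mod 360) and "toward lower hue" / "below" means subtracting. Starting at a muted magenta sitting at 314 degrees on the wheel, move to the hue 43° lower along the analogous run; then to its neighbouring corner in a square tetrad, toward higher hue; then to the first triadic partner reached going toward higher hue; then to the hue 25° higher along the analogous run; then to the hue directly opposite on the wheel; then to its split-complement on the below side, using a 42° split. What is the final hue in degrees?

104°

−43° (analog 43° ↓): 314 − 43 = 271°
+90° (square ↑): 271 + 90 = 361 → 361 − 360 = 1°
+120° (triadic ↑): 1 + 120 = 121°
+25° (analog 25° ↑): 121 + 25 = 146°
+180° (complement): 146 + 180 = 326°
+138° (split-comp 42° ↓): 326 + 138 = 464 → 464 − 360 = 104°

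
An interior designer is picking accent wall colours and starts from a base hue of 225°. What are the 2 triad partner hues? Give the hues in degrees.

A triad places three hues 120° apart.
225 + 120 = 345°
225 + 240 = 465 → 465 − 360 = 105°

345° and 105°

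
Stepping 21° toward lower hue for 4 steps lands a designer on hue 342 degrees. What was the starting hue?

66°

4 steps of 21° (toward lower hue) give a net shift of −84°.
Start = end − shift: 342 + 84 = 426 → 426 − 360 = 66°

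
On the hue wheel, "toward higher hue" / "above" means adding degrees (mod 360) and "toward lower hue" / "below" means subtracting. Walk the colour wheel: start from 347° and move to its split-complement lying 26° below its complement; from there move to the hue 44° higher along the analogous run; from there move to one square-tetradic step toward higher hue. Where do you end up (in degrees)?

split-comp 26° ↓ +154°: 347 + 154 = 501 → 501 − 360 = 141°
analog 44° ↑ +44°: 141 + 44 = 185°
square ↑ +90°: 185 + 90 = 275°

275°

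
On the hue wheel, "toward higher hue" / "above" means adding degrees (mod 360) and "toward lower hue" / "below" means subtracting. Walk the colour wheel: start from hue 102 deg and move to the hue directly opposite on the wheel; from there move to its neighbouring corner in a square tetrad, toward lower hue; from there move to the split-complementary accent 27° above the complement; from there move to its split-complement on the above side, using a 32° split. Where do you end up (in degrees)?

251°

102 + 180 = 282°   (complement)
282 − 90 = 192°   (square ↓)
192 + 207 = 399 → 399 − 360 = 39°   (split-comp 27° ↑)
39 + 212 = 251°   (split-comp 32° ↑)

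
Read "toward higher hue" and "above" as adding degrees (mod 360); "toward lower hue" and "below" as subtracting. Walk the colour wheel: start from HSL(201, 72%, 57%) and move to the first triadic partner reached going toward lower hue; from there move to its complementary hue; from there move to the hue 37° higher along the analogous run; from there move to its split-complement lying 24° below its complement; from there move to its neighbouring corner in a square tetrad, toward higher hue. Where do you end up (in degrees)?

184°

201 − 120 = 81°   (triadic ↓)
81 + 180 = 261°   (complement)
261 + 37 = 298°   (analog 37° ↑)
298 + 156 = 454 → 454 − 360 = 94°   (split-comp 24° ↓)
94 + 90 = 184°   (square ↑)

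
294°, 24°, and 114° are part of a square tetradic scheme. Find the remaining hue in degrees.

A square tetradic scheme places four hues every 90°.
The full set through 24° is {24°, 114°, 204°, 294°}.
Given {24°, 114°, 294°}, the missing hue is 204°.

204°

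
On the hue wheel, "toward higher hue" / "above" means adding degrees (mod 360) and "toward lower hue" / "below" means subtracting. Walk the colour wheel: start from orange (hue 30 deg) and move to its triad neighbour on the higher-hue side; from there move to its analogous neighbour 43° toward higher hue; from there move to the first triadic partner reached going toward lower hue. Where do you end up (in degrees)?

73°

triadic ↑ +120°: 30 + 120 = 150°
analog 43° ↑ +43°: 150 + 43 = 193°
triadic ↓ −120°: 193 − 120 = 73°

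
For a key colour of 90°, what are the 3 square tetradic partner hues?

180°, 270°, 0°

A square tetradic scheme places four hues every 90°.
90 + 90 = 180°
90 + 180 = 270°
90 + 270 = 360 → 360 − 360 = 0°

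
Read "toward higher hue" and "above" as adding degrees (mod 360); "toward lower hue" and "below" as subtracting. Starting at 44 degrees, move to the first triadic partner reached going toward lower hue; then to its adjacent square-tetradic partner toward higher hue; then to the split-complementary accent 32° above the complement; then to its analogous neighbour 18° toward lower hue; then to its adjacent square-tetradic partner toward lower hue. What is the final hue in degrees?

118°

44 − 120 = -76 → -76 + 360 = 284°   (triadic ↓)
284 + 90 = 374 → 374 − 360 = 14°   (square ↑)
14 + 212 = 226°   (split-comp 32° ↑)
226 − 18 = 208°   (analog 18° ↓)
208 − 90 = 118°   (square ↓)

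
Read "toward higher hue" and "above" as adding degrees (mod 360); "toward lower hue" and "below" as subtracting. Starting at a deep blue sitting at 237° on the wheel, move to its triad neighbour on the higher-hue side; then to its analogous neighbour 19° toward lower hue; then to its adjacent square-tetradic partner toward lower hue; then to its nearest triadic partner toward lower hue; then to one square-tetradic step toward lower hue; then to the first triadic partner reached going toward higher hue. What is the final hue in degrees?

158°

237 + 120 = 357°   (triadic ↑)
357 − 19 = 338°   (analog 19° ↓)
338 − 90 = 248°   (square ↓)
248 − 120 = 128°   (triadic ↓)
128 − 90 = 38°   (square ↓)
38 + 120 = 158°   (triadic ↑)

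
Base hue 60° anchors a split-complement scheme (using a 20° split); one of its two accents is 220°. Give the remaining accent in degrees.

Split-complementary hues sit 20° either side of the complement.
Complement of the base 60°: 60 + 180 = 240°
The given accent 220° is 20° one side of 240°; the other accent sits 20° the other side: 240 + 20 = 260°

260°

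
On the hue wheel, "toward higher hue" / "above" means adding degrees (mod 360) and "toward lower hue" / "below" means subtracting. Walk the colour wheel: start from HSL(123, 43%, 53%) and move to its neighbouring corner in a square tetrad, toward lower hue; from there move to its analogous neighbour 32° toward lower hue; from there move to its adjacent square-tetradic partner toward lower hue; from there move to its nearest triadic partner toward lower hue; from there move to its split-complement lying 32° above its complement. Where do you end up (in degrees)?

−90° (square ↓): 123 − 90 = 33°
−32° (analog 32° ↓): 33 − 32 = 1°
−90° (square ↓): 1 − 90 = -89 → -89 + 360 = 271°
−120° (triadic ↓): 271 − 120 = 151°
+212° (split-comp 32° ↑): 151 + 212 = 363 → 363 − 360 = 3°

3°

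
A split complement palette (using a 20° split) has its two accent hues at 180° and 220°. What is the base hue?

20°

The accents sit 20° either side of the complement, so the complement is their short-arc midpoint on the wheel.
Short-arc midpoint of 180° and 220°: 200°.
Base is 180° from the complement: 200 − 180 = 20°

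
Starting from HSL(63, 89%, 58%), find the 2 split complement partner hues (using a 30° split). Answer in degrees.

213° and 273°

Split-complementary hues sit 30° either side of the complement.
Complement of 63°: 63 + 180 = 243°
243 − 30 = 213°
243 + 30 = 273°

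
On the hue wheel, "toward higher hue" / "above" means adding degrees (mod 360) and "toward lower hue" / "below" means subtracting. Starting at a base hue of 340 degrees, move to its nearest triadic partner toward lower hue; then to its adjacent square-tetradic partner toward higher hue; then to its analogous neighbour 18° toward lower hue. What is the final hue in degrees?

triadic ↓ −120°: 340 − 120 = 220°
square ↑ +90°: 220 + 90 = 310°
analog 18° ↓ −18°: 310 − 18 = 292°

292°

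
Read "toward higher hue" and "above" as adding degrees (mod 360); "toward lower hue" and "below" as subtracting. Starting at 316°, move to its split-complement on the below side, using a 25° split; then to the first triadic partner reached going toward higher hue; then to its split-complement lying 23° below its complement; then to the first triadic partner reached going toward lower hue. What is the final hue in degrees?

268°

split-comp 25° ↓ +155°: 316 + 155 = 471 → 471 − 360 = 111°
triadic ↑ +120°: 111 + 120 = 231°
split-comp 23° ↓ +157°: 231 + 157 = 388 → 388 − 360 = 28°
triadic ↓ −120°: 28 − 120 = -92 → -92 + 360 = 268°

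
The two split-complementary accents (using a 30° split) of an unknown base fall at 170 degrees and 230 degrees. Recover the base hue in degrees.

20°

The accents sit 30° either side of the complement, so the complement is their short-arc midpoint on the wheel.
Short-arc midpoint of 170° and 230°: 200°.
Base is 180° from the complement: 200 − 180 = 20°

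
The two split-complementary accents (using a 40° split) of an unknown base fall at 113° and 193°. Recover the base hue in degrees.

333°

The accents sit 40° either side of the complement, so the complement is their short-arc midpoint on the wheel.
Short-arc midpoint of 113° and 193°: 153°.
Base is 180° from the complement: 153 − 180 = -27 → -27 + 360 = 333°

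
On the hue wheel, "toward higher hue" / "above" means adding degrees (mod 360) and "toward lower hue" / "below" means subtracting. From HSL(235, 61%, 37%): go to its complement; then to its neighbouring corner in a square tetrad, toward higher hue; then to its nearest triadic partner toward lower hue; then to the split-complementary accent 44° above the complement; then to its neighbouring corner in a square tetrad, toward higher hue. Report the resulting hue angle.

339°

complement +180°: 235 + 180 = 415 → 415 − 360 = 55°
square ↑ +90°: 55 + 90 = 145°
triadic ↓ −120°: 145 − 120 = 25°
split-comp 44° ↑ +224°: 25 + 224 = 249°
square ↑ +90°: 249 + 90 = 339°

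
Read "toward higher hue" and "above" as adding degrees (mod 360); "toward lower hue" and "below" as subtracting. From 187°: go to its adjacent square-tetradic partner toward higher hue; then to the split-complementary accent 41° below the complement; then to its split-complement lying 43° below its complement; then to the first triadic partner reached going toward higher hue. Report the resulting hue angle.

313°

square ↑ +90°: 187 + 90 = 277°
split-comp 41° ↓ +139°: 277 + 139 = 416 → 416 − 360 = 56°
split-comp 43° ↓ +137°: 56 + 137 = 193°
triadic ↑ +120°: 193 + 120 = 313°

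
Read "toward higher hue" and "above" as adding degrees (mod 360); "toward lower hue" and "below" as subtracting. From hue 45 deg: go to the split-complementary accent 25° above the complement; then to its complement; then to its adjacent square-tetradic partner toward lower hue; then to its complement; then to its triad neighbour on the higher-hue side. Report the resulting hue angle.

280°

+205° (split-comp 25° ↑): 45 + 205 = 250°
+180° (complement): 250 + 180 = 430 → 430 − 360 = 70°
−90° (square ↓): 70 − 90 = -20 → -20 + 360 = 340°
+180° (complement): 340 + 180 = 520 → 520 − 360 = 160°
+120° (triadic ↑): 160 + 120 = 280°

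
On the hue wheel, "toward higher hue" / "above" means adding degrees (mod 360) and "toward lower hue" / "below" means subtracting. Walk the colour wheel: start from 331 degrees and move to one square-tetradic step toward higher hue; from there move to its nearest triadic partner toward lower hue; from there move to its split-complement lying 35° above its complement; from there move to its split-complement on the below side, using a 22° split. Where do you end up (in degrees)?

314°

+90° (square ↑): 331 + 90 = 421 → 421 − 360 = 61°
−120° (triadic ↓): 61 − 120 = -59 → -59 + 360 = 301°
+215° (split-comp 35° ↑): 301 + 215 = 516 → 516 − 360 = 156°
+158° (split-comp 22° ↓): 156 + 158 = 314°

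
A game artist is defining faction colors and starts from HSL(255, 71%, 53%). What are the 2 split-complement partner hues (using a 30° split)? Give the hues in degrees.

45° and 105°

Split-complementary hues sit 30° either side of the complement.
Complement of 255°: 255 + 180 = 435 → 435 − 360 = 75°
75 − 30 = 45°
75 + 30 = 105°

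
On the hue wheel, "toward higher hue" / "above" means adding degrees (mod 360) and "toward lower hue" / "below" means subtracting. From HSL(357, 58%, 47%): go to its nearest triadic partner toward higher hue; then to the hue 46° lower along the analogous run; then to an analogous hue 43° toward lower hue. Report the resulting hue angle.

triadic ↑ +120°: 357 + 120 = 477 → 477 − 360 = 117°
analog 46° ↓ −46°: 117 − 46 = 71°
analog 43° ↓ −43°: 71 − 43 = 28°

28°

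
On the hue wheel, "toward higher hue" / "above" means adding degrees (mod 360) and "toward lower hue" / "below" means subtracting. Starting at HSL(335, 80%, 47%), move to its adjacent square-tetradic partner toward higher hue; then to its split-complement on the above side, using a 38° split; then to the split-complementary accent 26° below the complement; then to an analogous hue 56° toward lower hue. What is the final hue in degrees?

+90° (square ↑): 335 + 90 = 425 → 425 − 360 = 65°
+218° (split-comp 38° ↑): 65 + 218 = 283°
+154° (split-comp 26° ↓): 283 + 154 = 437 → 437 − 360 = 77°
−56° (analog 56° ↓): 77 − 56 = 21°

21°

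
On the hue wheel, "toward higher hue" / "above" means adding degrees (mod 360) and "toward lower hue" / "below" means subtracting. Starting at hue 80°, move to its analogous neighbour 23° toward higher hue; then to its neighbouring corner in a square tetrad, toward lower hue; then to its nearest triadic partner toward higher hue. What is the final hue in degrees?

133°

analog 23° ↑ +23°: 80 + 23 = 103°
square ↓ −90°: 103 − 90 = 13°
triadic ↑ +120°: 13 + 120 = 133°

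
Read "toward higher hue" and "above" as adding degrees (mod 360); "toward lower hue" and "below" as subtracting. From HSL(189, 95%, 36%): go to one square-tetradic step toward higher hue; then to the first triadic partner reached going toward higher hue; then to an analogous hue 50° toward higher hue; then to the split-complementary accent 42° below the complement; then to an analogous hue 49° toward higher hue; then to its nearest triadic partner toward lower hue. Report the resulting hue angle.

156°

189 + 90 = 279°   (square ↑)
279 + 120 = 399 → 399 − 360 = 39°   (triadic ↑)
39 + 50 = 89°   (analog 50° ↑)
89 + 138 = 227°   (split-comp 42° ↓)
227 + 49 = 276°   (analog 49° ↑)
276 − 120 = 156°   (triadic ↓)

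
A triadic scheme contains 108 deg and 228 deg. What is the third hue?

348°

A triad spaces three hues 120° apart.
The full set is {108°, 228°, 348°}.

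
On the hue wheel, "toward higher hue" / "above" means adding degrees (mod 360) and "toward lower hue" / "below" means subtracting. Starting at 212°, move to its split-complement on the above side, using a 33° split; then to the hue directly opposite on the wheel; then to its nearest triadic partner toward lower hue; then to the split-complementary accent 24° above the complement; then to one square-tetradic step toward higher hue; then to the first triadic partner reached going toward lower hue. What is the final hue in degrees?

299°

212 + 213 = 425 → 425 − 360 = 65°   (split-comp 33° ↑)
65 + 180 = 245°   (complement)
245 − 120 = 125°   (triadic ↓)
125 + 204 = 329°   (split-comp 24° ↑)
329 + 90 = 419 → 419 − 360 = 59°   (square ↑)
59 − 120 = -61 → -61 + 360 = 299°   (triadic ↓)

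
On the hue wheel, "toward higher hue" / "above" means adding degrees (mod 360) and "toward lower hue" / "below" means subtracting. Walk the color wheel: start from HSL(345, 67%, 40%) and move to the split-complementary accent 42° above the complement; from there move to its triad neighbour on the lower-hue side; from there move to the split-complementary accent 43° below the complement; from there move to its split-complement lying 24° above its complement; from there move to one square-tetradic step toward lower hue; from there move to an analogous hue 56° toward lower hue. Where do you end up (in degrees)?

345 + 222 = 567 → 567 − 360 = 207°   (split-comp 42° ↑)
207 − 120 = 87°   (triadic ↓)
87 + 137 = 224°   (split-comp 43° ↓)
224 + 204 = 428 → 428 − 360 = 68°   (split-comp 24° ↑)
68 − 90 = -22 → -22 + 360 = 338°   (square ↓)
338 − 56 = 282°   (analog 56° ↓)

282°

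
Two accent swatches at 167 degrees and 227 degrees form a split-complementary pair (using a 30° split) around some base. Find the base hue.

17°

The accents sit 30° either side of the complement, so the complement is their short-arc midpoint on the wheel.
Short-arc midpoint of 167° and 227°: 197°.
Base is 180° from the complement: 197 − 180 = 17°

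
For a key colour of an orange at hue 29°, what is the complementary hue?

209°

The complement sits 180° across the wheel.
29 + 180 = 209°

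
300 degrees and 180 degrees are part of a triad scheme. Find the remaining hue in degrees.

60°

A triad places three hues 120° apart.
The full set through 180° is {60°, 180°, 300°}.
Given {180°, 300°}, the missing hue is 60°.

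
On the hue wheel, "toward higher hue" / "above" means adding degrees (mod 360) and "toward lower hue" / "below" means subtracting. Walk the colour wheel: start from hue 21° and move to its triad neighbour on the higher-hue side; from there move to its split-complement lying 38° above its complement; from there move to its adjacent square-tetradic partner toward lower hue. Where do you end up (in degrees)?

269°

21 + 120 = 141°   (triadic ↑)
141 + 218 = 359°   (split-comp 38° ↑)
359 − 90 = 269°   (square ↓)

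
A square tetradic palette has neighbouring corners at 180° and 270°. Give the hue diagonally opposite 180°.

A square tetradic scheme places four hues 90° apart; opposite corners are 180° apart.
180 + 180 = 360 → 360 − 360 = 0°

0°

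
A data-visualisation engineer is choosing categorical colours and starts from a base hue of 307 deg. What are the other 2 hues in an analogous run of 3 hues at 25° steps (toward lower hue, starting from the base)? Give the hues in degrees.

282° and 257°

Analogous hues sit every 25° along the wheel.
307 − 25 = 282°
307 − 50 = 257°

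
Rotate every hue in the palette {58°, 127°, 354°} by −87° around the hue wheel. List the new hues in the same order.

331°, 40°, 267°

58 − 87 = -29 → -29 + 360 = 331°
127 − 87 = 40°
354 − 87 = 267°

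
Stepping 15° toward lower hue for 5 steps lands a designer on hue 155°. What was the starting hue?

230°

5 steps of 15° (toward lower hue) give a net shift of −75°.
Start = end − shift: 155 + 75 = 230°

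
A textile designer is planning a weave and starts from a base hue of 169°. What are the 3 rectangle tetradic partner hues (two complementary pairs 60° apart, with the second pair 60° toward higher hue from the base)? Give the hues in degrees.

A rectangular tetradic uses two complementary pairs 60° apart: offsets 0°, 60°, 180°, 240°.
169 + 60 = 229°
169 + 180 = 349°
169 + 240 = 409 → 409 − 360 = 49°

229°, 349°, and 49°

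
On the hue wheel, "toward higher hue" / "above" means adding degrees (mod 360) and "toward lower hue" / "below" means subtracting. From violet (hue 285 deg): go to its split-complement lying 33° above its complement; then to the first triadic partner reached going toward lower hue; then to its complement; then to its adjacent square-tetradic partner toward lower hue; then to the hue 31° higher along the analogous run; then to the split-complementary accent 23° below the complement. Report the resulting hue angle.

296°

split-comp 33° ↑ +213°: 285 + 213 = 498 → 498 − 360 = 138°
triadic ↓ −120°: 138 − 120 = 18°
complement +180°: 18 + 180 = 198°
square ↓ −90°: 198 − 90 = 108°
analog 31° ↑ +31°: 108 + 31 = 139°
split-comp 23° ↓ +157°: 139 + 157 = 296°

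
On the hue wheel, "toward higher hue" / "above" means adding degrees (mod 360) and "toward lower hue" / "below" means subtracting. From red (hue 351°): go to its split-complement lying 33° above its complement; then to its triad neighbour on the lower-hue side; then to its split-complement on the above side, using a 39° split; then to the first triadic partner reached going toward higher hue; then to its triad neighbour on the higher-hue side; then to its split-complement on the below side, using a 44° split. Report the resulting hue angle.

+213° (split-comp 33° ↑): 351 + 213 = 564 → 564 − 360 = 204°
−120° (triadic ↓): 204 − 120 = 84°
+219° (split-comp 39° ↑): 84 + 219 = 303°
+120° (triadic ↑): 303 + 120 = 423 → 423 − 360 = 63°
+120° (triadic ↑): 63 + 120 = 183°
+136° (split-comp 44° ↓): 183 + 136 = 319°

319°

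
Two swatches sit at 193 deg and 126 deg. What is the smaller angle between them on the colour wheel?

67°

|193 − 126| = 67.
67 ≤ 180, so the shorter arc is 67°.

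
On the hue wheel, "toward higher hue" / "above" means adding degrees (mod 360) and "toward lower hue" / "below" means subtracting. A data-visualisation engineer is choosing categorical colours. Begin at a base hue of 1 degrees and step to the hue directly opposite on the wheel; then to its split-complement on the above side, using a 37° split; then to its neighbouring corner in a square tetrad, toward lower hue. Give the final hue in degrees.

1 + 180 = 181°   (complement)
181 + 217 = 398 → 398 − 360 = 38°   (split-comp 37° ↑)
38 − 90 = -52 → -52 + 360 = 308°   (square ↓)

308°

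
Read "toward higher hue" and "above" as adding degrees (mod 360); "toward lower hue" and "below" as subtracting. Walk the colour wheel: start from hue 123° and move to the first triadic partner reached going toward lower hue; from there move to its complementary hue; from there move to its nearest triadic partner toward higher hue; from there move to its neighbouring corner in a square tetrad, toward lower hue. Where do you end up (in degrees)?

213°

123 − 120 = 3°   (triadic ↓)
3 + 180 = 183°   (complement)
183 + 120 = 303°   (triadic ↑)
303 − 90 = 213°   (square ↓)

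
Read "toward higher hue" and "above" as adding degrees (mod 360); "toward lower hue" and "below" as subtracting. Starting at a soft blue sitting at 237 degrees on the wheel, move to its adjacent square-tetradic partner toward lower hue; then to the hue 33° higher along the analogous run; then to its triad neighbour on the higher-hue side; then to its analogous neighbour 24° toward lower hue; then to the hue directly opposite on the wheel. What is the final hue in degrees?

96°

square ↓ −90°: 237 − 90 = 147°
analog 33° ↑ +33°: 147 + 33 = 180°
triadic ↑ +120°: 180 + 120 = 300°
analog 24° ↓ −24°: 300 − 24 = 276°
complement +180°: 276 + 180 = 456 → 456 − 360 = 96°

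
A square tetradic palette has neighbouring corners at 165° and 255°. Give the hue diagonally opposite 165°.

A square tetradic scheme places four hues 90° apart; opposite corners are 180° apart.
165 + 180 = 345°

345°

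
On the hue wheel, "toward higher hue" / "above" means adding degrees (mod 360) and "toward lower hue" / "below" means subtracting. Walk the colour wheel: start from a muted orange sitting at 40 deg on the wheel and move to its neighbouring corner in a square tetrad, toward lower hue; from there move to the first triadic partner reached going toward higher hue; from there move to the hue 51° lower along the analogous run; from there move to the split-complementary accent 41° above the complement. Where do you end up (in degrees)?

square ↓ −90°: 40 − 90 = -50 → -50 + 360 = 310°
triadic ↑ +120°: 310 + 120 = 430 → 430 − 360 = 70°
analog 51° ↓ −51°: 70 − 51 = 19°
split-comp 41° ↑ +221°: 19 + 221 = 240°

240°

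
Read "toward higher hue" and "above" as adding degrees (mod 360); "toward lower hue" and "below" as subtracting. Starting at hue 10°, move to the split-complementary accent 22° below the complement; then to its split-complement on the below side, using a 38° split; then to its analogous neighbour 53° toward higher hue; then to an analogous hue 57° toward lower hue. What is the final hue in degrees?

306°

10 + 158 = 168°   (split-comp 22° ↓)
168 + 142 = 310°   (split-comp 38° ↓)
310 + 53 = 363 → 363 − 360 = 3°   (analog 53° ↑)
3 − 57 = -54 → -54 + 360 = 306°   (analog 57° ↓)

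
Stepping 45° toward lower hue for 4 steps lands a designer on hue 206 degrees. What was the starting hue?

4 steps of 45° (toward lower hue) give a net shift of −180°.
Start = end − shift: 206 + 180 = 386 → 386 − 360 = 26°

26°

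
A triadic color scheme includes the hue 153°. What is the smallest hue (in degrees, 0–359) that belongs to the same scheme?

A triad places three hues 120° apart.
The full set through 153° is {33°, 153°, 273°}.

33°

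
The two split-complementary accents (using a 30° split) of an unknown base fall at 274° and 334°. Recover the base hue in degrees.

124°

The accents sit 30° either side of the complement, so the complement is their short-arc midpoint on the wheel.
Short-arc midpoint of 274° and 334°: 304°.
Base is 180° from the complement: 304 − 180 = 124°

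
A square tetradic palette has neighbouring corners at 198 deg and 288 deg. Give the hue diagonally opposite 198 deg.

A square tetradic scheme places four hues 90° apart; opposite corners are 180° apart.
198 + 180 = 378 → 378 − 360 = 18°

18°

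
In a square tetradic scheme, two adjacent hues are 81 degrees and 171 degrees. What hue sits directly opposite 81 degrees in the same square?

261°

A square tetradic scheme places four hues 90° apart; opposite corners are 180° apart.
81 + 180 = 261°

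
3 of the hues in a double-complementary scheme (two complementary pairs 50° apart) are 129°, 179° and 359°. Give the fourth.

309°

A rectangular tetradic uses two complementary pairs 50° apart: offsets 0°, 50°, 180°, 230°.
Among {129°, 179°, 359°}, 179° and 359° are a 180° pair.
The remaining hue 129° needs its own complement: 129 + 180 = 309°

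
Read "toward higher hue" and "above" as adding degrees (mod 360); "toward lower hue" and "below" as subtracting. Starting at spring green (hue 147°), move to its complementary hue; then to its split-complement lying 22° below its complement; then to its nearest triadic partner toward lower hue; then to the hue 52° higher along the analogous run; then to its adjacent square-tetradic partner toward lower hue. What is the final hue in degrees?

327°

147 + 180 = 327°   (complement)
327 + 158 = 485 → 485 − 360 = 125°   (split-comp 22° ↓)
125 − 120 = 5°   (triadic ↓)
5 + 52 = 57°   (analog 52° ↑)
57 − 90 = -33 → -33 + 360 = 327°   (square ↓)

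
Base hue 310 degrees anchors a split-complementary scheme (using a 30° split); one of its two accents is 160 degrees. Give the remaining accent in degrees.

100°

Split-complementary hues sit 30° either side of the complement.
Complement of the base 310°: 310 + 180 = 490 → 490 − 360 = 130°
The given accent 160° is 30° one side of 130°; the other accent sits 30° the other side: 130 − 30 = 100°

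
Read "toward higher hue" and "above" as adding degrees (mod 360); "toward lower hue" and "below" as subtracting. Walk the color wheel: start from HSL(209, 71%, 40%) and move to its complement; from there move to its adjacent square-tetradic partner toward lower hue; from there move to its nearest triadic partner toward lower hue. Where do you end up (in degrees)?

complement +180°: 209 + 180 = 389 → 389 − 360 = 29°
square ↓ −90°: 29 − 90 = -61 → -61 + 360 = 299°
triadic ↓ −120°: 299 − 120 = 179°

179°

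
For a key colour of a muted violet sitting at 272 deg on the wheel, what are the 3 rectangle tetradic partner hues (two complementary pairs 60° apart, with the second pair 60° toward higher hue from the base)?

332°, 92°, 152°

A rectangular tetradic uses two complementary pairs 60° apart: offsets 0°, 60°, 180°, 240°.
272 + 60 = 332°
272 + 180 = 452 → 452 − 360 = 92°
272 + 240 = 512 → 512 − 360 = 152°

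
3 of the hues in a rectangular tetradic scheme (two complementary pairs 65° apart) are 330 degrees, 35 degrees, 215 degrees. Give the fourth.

150°

A rectangular tetradic uses two complementary pairs 65° apart: offsets 0°, 65°, 180°, 245°.
Among {35°, 215°, 330°}, 35° and 215° are a 180° pair.
The remaining hue 330° needs its own complement: 330 + 180 = 510 → 510 − 360 = 150°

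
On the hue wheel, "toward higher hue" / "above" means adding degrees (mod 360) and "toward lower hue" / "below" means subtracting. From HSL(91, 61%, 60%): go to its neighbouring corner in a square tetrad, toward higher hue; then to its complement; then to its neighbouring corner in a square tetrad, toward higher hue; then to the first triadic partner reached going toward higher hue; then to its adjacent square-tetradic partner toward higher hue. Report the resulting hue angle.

+90° (square ↑): 91 + 90 = 181°
+180° (complement): 181 + 180 = 361 → 361 − 360 = 1°
+90° (square ↑): 1 + 90 = 91°
+120° (triadic ↑): 91 + 120 = 211°
+90° (square ↑): 211 + 90 = 301°

301°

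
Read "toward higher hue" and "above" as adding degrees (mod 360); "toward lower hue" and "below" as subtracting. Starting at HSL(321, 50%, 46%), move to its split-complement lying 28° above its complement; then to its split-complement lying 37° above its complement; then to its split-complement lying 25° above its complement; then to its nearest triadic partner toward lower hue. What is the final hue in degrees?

split-comp 28° ↑ +208°: 321 + 208 = 529 → 529 − 360 = 169°
split-comp 37° ↑ +217°: 169 + 217 = 386 → 386 − 360 = 26°
split-comp 25° ↑ +205°: 26 + 205 = 231°
triadic ↓ −120°: 231 − 120 = 111°

111°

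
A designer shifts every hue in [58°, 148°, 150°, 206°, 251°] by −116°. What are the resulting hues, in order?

302°, 32°, 34°, 90°, 135°

58 − 116 = -58 → -58 + 360 = 302°
148 − 116 = 32°
150 − 116 = 34°
206 − 116 = 90°
251 − 116 = 135°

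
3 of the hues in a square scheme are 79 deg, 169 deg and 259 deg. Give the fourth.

349°

A square tetradic scheme places four hues every 90°.
The full set through 79° is {79°, 169°, 259°, 349°}.
Given {79°, 169°, 259°}, the missing hue is 349°.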